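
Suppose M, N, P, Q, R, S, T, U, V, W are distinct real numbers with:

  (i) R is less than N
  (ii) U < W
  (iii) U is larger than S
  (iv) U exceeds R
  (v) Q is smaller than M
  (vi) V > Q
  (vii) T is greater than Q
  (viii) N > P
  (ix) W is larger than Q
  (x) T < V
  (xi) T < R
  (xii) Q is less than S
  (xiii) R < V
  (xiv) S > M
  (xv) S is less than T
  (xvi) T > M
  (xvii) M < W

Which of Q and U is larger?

U

Link the given pairs in sequence: Q < M; M < S; S < T; T < R; R < U.
Together: Q < M < S < T < R < U.
So Q < U; U is the larger of the two.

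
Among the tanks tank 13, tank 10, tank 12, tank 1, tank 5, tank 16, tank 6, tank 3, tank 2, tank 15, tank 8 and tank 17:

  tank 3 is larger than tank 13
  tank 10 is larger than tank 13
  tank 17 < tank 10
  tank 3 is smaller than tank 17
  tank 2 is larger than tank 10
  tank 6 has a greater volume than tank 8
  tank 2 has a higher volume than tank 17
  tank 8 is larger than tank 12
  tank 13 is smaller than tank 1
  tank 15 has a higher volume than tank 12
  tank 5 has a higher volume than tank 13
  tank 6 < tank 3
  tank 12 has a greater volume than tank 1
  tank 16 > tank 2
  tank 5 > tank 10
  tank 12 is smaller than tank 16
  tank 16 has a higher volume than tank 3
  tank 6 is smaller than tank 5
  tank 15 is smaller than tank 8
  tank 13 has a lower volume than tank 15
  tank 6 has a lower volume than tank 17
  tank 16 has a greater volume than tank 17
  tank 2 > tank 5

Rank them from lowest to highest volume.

Nothing is placed below tank 13, so it is least; from there tank 13 < tank 1; tank 1 < tank 12; tank 12 < tank 15; tank 15 < tank 8; tank 8 < tank 6; tank 6 < tank 3; tank 3 < tank 17; tank 17 < tank 10; tank 10 < tank 5; tank 5 < tank 2; tank 2 < tank 16, each given directly.

tank 13 < tank 1 < tank 12 < tank 15 < tank 8 < tank 6 < tank 3 < tank 17 < tank 10 < tank 5 < tank 2 < tank 16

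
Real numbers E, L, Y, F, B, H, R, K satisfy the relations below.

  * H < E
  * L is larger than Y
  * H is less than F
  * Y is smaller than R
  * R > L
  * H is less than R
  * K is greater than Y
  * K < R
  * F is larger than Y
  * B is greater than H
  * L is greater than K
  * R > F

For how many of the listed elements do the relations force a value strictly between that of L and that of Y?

Chaining upward from Y reaches: F, K, R.
Chaining downward from L reaches: K.
Strictly between Y and L are those in both lists: K — 1 element.

1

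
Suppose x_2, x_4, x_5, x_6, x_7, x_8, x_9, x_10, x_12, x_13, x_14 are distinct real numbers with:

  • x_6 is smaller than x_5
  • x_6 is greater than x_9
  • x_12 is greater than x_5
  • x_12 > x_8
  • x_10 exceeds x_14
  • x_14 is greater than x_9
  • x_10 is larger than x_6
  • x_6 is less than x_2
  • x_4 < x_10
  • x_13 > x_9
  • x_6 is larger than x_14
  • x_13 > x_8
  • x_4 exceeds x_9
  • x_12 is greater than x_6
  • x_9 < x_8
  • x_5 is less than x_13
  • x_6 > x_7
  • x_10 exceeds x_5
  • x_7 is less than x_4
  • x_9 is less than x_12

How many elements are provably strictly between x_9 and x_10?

The relations place x_9 below x_10. An element lies strictly between them when it is forced above x_9 and also forced below x_10.
Above x_9: {x_14, x_6, x_8, x_5, x_4, x_2, x_12, x_13}. Below x_10: {x_14, x_7, x_6, x_5, x_4}.
Intersection: {x_14, x_6, x_5, x_4} — 4.

4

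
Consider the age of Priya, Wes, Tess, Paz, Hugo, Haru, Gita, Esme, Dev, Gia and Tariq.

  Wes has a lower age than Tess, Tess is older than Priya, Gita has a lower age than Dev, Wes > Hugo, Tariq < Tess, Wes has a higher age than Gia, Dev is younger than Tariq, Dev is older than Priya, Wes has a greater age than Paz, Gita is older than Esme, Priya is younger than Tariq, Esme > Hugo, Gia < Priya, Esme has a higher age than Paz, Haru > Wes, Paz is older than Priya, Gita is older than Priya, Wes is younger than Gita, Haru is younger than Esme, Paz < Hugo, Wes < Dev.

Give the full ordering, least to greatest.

Gia < Priya < Paz < Hugo < Wes < Haru < Esme < Gita < Dev < Tariq < Tess

The consecutive links are each given: Gia < Priya; Priya < Paz; Paz < Hugo; Hugo < Wes; Wes < Haru; Haru < Esme; Esme < Gita; Gita < Dev; Dev < Tariq; Tariq < Tess.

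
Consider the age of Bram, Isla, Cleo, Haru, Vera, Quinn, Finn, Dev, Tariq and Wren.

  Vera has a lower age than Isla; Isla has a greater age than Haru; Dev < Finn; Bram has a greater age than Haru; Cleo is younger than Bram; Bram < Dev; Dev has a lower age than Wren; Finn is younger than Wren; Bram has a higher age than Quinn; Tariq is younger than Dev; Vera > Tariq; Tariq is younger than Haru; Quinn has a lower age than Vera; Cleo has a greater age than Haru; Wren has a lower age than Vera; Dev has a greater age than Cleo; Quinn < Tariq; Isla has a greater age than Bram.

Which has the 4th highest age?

Finn

The consecutive relations fix a unique order: Quinn < Tariq < Haru < Cleo < Bram < Dev < Finn < Wren < Vera < Isla.
Counting 4 from the largest end gives Finn.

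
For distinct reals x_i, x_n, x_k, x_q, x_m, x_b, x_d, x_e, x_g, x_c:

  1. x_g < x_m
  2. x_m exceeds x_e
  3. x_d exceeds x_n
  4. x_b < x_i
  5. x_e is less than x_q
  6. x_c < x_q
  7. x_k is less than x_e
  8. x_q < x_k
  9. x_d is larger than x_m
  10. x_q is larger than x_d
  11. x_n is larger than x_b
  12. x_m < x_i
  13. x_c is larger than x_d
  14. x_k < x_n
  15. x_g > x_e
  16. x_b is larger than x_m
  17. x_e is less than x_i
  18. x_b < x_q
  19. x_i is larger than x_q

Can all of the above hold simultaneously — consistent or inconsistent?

Chaining the given relations yields x_k < x_e < x_g < x_m < x_b < x_n < x_d < x_c < x_q, so x_k < x_q. But one relation states x_q < x_k. These cannot both hold.

inconsistent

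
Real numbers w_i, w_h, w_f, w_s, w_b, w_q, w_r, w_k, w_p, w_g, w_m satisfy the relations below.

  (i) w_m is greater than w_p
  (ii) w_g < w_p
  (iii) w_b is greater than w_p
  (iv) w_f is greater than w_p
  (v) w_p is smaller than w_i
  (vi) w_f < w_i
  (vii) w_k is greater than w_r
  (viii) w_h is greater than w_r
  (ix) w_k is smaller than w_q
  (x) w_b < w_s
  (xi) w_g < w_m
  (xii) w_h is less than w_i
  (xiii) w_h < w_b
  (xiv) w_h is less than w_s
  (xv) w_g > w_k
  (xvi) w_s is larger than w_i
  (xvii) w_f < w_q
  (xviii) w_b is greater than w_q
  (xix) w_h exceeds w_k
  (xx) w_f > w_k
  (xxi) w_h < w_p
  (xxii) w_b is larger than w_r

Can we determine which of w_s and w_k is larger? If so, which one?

w_s

w_k < w_g and w_g < w_p give w_k < w_p.
With w_p < w_f: w_k < w_g < w_p < w_f.
Then w_f < w_q extends the chain to w_q.
With w_q < w_b: w_k < w_g < w_p < w_f < w_q < w_b.
Then w_b < w_s extends the chain to w_s.
So w_s is larger.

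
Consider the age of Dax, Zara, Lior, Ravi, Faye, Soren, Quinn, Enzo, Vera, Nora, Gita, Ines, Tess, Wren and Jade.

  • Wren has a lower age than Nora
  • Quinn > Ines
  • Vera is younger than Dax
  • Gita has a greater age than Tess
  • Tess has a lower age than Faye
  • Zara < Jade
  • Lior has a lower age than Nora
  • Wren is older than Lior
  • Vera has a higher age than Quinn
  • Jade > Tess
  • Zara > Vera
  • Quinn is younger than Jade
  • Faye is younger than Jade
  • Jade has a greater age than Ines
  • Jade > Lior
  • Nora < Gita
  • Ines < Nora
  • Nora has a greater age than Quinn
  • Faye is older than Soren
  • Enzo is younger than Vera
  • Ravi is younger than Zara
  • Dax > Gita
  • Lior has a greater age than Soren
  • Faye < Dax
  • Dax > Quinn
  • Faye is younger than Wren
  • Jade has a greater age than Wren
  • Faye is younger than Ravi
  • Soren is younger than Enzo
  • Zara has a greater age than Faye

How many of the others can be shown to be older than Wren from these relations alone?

The elements the relations force above Wren are Nora, Gita, Jade, Dax — no chain reaches any other.
That is 4.

4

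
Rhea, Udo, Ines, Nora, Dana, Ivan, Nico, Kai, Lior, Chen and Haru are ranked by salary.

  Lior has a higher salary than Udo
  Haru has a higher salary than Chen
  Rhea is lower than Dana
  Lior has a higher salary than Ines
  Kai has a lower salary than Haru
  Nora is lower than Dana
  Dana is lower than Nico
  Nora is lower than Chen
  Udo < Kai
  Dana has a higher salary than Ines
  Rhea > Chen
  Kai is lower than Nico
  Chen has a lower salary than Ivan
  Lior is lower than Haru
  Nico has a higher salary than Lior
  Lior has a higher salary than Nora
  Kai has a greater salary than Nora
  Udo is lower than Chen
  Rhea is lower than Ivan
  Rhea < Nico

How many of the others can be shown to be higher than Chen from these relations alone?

From Chen the given relations immediately reach Rhea, Ivan, Haru.
From those, Dana, Nico — 5 in total.
Nothing else is reachable above Chen; 5 in all.

5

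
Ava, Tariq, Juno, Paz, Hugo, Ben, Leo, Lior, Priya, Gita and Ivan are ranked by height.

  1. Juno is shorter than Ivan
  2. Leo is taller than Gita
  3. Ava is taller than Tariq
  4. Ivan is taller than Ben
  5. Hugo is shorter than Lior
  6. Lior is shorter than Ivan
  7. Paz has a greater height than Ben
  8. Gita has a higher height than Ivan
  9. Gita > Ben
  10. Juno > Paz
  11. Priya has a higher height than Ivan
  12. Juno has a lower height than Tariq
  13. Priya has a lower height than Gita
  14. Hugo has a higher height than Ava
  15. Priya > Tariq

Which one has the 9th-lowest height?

Priya

The consecutive relations fix a unique order: Ben < Paz < Juno < Tariq < Ava < Hugo < Lior < Ivan < Priya < Gita < Leo.
Counting 9 from the smallest end gives Priya.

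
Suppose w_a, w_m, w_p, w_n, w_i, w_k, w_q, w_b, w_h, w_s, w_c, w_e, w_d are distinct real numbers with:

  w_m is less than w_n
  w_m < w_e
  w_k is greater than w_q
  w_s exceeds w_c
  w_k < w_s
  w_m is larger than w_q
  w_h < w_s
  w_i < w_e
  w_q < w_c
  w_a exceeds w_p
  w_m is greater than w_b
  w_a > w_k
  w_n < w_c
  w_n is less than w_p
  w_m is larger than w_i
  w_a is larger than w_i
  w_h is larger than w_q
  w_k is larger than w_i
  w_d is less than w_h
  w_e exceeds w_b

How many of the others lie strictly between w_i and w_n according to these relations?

1

Chaining upward from w_i reaches: w_m, w_k, w_c, w_p, w_a, w_e, w_s.
Chaining downward from w_n reaches: w_q, w_b, w_m.
Strictly between w_i and w_n are those in both lists: w_m — 1 element.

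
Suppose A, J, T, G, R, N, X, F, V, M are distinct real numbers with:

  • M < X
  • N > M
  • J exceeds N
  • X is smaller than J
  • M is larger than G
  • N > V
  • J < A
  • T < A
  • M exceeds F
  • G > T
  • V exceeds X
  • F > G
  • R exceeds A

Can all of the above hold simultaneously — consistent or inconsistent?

consistent

Every relation is compatible with T < G < F < M < X < V < N < J < A < R; the set is consistent.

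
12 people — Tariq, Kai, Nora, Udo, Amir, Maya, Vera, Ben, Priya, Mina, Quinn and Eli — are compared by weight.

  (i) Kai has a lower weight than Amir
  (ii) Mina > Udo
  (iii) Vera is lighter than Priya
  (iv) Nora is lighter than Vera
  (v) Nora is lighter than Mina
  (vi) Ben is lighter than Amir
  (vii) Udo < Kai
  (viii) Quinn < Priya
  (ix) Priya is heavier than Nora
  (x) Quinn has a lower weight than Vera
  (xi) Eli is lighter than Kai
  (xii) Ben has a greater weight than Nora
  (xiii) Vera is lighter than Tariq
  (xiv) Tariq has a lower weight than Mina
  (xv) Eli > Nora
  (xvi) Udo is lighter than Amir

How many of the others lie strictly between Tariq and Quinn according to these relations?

1

Chaining upward from Quinn reaches: Vera, Priya, Mina.
Chaining downward from Tariq reaches: Nora, Vera.
Strictly between Quinn and Tariq are those in both lists: Vera — 1 element.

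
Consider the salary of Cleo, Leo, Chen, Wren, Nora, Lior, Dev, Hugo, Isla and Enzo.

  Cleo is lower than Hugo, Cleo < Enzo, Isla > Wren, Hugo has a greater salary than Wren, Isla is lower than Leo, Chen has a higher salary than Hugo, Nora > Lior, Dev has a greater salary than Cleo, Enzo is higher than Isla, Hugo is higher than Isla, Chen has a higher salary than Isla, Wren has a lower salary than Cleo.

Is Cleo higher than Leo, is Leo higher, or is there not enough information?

Following every chain through Cleo: above Cleo we get Dev, Hugo, Enzo, Chen; below Cleo we get Wren.
Leo is not reached, and no chain runs the other way from Leo to Cleo.
So the given relations leave the order of Cleo and Leo undetermined.

undetermined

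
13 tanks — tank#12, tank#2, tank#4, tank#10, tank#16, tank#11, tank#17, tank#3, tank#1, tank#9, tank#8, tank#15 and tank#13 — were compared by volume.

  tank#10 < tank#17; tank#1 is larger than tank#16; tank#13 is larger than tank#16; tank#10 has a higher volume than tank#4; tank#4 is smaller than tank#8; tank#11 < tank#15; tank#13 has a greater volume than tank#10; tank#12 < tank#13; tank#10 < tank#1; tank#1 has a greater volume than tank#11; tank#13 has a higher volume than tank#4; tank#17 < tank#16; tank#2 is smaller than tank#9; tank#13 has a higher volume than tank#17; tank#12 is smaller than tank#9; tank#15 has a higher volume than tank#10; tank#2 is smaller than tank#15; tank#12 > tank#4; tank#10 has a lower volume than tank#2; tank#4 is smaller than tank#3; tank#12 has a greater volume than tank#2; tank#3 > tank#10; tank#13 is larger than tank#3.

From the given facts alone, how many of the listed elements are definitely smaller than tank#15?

4

Directly below tank#15: tank#10, tank#11, tank#2.
One step further: tank#4 (4 so far).
No other element is forced below tank#15 by the given relations, so the count is 4.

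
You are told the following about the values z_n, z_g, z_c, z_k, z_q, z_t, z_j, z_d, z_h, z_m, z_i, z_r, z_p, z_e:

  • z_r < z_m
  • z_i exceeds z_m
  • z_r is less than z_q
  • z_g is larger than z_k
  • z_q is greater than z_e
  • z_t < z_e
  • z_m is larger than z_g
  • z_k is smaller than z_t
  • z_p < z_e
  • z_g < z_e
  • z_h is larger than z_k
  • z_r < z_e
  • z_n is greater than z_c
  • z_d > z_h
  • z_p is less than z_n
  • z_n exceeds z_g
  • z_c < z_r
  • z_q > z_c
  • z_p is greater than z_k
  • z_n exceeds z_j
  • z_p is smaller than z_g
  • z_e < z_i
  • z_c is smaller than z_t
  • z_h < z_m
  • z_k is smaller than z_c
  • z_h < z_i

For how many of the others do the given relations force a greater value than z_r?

The elements the relations force above z_r are z_e, z_m, z_i, z_q — no chain reaches any other.
That is 4.

4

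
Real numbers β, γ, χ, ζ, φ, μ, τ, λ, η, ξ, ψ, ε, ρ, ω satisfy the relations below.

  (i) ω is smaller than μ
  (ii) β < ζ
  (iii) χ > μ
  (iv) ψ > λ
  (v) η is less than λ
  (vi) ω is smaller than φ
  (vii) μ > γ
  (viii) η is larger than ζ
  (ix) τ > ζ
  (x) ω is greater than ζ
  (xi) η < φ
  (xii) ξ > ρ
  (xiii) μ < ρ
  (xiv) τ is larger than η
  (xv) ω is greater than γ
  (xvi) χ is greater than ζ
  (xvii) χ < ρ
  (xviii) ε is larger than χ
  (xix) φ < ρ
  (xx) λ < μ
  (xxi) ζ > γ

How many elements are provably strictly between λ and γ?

2

The relations place γ below λ. An element lies strictly between them when it is forced above γ and also forced below λ.
Above γ: {ζ, ω, η, φ, τ, ψ, μ, χ, ρ, ε, ξ}. Below λ: {β, ζ, η}.
Intersection: {ζ, η} — 2.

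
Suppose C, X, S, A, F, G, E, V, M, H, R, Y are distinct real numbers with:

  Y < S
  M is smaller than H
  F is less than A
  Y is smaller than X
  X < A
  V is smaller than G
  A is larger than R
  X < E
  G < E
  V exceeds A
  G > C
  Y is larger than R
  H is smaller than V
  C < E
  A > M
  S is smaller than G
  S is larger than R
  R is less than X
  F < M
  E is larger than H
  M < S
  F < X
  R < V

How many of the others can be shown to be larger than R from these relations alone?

7

From R the given relations immediately reach Y, X, A, S, V.
From those, G, E — 7 in total.
Nothing else is reachable above R; 7 in all.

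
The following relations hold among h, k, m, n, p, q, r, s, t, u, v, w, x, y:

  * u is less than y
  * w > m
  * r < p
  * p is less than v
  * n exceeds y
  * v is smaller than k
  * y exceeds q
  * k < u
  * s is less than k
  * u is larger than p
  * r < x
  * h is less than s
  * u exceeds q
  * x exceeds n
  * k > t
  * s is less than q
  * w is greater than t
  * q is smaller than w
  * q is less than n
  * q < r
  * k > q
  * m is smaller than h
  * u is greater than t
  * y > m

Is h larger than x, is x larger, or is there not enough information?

Link the given pairs in sequence: h < s; s < q; q < r; r < p; p < v; v < k; k < u; u < y; y < n; n < x.
Chaining these gives h < s < q < r < p < v < k < u < y < n < x.
So x is larger.

x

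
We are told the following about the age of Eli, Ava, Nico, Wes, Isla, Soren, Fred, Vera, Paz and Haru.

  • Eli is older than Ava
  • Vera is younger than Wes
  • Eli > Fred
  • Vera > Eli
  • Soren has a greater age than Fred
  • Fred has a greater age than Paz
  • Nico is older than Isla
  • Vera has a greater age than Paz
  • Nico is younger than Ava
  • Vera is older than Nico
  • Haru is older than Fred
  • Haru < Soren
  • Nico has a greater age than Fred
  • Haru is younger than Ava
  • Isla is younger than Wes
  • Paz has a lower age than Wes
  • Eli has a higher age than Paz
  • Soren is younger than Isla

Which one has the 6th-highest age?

Piecing the relations together gives one ordering: Paz < Fred < Haru < Soren < Isla < Nico < Ava < Eli < Vera < Wes.
Counting 6 from the largest end gives Isla.

Isla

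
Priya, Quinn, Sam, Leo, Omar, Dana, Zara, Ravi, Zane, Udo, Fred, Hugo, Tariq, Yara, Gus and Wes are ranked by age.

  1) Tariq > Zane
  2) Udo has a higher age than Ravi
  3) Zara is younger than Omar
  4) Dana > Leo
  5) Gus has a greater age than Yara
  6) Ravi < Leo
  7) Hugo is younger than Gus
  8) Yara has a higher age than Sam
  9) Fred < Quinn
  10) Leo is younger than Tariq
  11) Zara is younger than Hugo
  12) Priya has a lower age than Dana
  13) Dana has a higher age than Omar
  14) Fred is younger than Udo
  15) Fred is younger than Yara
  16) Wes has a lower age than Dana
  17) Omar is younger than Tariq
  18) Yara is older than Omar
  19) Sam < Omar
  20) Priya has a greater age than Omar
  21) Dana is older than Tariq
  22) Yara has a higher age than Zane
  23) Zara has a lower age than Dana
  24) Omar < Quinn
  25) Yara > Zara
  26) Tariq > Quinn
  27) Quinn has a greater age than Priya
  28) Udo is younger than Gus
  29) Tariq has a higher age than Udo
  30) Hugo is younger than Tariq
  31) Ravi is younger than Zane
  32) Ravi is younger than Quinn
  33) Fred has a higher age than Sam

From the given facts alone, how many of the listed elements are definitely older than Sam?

9

The elements the relations force above Sam are Fred, Omar, Udo, Priya, Quinn, Yara, Gus, Tariq, Dana — no chain reaches any other.
That is 9.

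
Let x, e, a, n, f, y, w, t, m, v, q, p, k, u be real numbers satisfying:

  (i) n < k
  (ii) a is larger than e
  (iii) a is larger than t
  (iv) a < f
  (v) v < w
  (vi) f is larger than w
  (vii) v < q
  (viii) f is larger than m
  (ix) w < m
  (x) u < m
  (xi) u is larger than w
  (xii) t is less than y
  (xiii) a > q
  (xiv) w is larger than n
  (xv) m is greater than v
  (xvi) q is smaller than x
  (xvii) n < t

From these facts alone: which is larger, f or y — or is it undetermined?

Following every chain through y: below y we get n, t.
f is not reached, and no chain runs the other way from f to y.
So the given relations leave the order of y and f undetermined.

undetermined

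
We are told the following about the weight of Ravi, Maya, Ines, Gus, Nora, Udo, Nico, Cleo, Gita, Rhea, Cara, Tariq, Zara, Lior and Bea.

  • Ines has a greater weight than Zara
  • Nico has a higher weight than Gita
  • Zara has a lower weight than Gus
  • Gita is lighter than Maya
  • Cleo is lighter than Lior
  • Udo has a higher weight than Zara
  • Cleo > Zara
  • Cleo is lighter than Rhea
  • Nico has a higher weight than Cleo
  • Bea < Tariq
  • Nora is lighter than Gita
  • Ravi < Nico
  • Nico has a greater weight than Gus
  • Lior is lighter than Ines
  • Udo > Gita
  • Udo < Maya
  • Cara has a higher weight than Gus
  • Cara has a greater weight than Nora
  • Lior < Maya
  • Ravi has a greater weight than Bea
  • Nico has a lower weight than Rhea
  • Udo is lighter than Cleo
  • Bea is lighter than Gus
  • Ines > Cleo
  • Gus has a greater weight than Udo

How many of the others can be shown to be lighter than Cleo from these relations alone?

From Cleo the given relations immediately reach Zara, Udo.
From those, Gita — 3 in total.
From those, Nora — 4 in total.
No other element is forced below Cleo by the given relations, so the count is 4.

4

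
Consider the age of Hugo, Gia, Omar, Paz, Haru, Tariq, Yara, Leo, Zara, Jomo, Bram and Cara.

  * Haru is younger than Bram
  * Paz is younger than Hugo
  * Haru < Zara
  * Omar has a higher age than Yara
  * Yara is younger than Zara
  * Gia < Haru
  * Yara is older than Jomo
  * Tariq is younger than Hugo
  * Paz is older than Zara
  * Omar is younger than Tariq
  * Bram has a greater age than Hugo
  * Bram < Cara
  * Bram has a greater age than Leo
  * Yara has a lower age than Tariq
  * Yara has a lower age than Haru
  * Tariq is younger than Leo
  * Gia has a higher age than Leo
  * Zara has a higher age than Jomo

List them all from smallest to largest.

Jomo < Yara < Omar < Tariq < Leo < Gia < Haru < Zara < Paz < Hugo < Bram < Cara

Each adjacent pair is fixed by a given relation: Jomo < Yara; Yara < Omar; Omar < Tariq; Tariq < Leo; Leo < Gia; Gia < Haru; Haru < Zara; Zara < Paz; Paz < Hugo; Hugo < Bram; Bram < Cara. Chaining them end to end gives the full order.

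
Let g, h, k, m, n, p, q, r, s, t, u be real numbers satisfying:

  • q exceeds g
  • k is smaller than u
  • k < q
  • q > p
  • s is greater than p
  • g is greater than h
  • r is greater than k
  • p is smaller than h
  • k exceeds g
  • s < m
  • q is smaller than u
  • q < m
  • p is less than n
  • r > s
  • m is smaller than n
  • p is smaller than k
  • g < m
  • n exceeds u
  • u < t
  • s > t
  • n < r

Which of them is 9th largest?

The consecutive relations fix a unique order: p < h < g < k < q < u < t < s < m < n < r.
The 9th largest is g.

g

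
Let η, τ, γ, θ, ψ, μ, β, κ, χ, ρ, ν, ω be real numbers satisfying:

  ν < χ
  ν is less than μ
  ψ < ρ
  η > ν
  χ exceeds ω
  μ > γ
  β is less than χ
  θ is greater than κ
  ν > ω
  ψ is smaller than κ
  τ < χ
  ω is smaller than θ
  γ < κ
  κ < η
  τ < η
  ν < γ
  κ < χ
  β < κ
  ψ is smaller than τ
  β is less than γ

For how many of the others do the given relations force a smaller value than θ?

From θ the given relations immediately reach ω, κ.
From those, β, γ, ψ — 5 in total.
From those, ν — 6 in total.
Nothing else is reachable below θ; 6 in all.

6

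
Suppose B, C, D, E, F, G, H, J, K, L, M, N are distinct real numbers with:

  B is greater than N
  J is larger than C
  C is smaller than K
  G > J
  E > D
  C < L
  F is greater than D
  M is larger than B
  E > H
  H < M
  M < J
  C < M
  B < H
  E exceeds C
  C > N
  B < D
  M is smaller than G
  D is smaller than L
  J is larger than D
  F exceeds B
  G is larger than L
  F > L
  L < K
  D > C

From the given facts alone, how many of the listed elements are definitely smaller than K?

Directly below K: C, L.
One step further: N, D (4 so far).
One step further: B (5 so far).
No other element is forced below K by the given relations, so the count is 5.

5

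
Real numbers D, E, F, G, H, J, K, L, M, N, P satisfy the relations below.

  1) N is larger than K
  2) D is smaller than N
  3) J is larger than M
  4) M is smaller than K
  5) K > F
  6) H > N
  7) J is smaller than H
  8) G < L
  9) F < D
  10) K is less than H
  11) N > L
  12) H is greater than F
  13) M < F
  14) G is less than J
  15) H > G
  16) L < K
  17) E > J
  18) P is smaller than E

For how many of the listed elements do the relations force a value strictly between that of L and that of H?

2

The relations place L below H. An element lies strictly between them when it is forced above L and also forced below H.
Above L: {K, N}. Below H: {M, F, G, K, D, J, N}.
Intersection: {K, N} — 2.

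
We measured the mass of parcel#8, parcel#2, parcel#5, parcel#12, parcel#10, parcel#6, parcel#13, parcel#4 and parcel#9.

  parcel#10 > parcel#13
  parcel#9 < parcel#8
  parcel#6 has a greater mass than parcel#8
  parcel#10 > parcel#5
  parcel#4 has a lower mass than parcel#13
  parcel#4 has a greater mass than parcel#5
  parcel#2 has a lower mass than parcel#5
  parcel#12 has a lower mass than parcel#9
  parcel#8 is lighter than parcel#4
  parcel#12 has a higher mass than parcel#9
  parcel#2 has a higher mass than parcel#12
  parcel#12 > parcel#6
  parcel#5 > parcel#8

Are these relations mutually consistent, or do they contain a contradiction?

Chaining the given relations yields parcel#9 < parcel#8 < parcel#6 < parcel#12, so parcel#9 < parcel#12. But one relation states parcel#12 < parcel#9. These cannot both hold.

inconsistent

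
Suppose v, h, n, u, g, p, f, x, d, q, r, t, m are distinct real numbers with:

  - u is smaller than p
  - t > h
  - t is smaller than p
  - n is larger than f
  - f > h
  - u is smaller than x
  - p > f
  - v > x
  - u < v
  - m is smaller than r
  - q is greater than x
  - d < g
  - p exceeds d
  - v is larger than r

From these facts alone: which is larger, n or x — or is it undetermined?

undetermined

Following every chain through n: below n we get h, f.
x is not reached, and no chain runs the other way from x to n.
So the given relations leave the order of n and x undetermined.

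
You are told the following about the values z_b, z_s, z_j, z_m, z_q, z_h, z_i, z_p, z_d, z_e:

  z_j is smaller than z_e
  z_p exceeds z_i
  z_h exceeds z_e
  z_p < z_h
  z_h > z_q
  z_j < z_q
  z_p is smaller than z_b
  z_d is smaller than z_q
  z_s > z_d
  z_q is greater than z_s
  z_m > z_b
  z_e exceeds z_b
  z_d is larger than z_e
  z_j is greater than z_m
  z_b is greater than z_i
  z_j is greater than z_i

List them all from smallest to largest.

Nothing is placed below z_i, so it is least; from there z_i < z_p; z_p < z_b; z_b < z_m; z_m < z_j; z_j < z_e; z_e < z_d; z_d < z_s; z_s < z_q; z_q < z_h, each given directly.

z_i < z_p < z_b < z_m < z_j < z_e < z_d < z_s < z_q < z_h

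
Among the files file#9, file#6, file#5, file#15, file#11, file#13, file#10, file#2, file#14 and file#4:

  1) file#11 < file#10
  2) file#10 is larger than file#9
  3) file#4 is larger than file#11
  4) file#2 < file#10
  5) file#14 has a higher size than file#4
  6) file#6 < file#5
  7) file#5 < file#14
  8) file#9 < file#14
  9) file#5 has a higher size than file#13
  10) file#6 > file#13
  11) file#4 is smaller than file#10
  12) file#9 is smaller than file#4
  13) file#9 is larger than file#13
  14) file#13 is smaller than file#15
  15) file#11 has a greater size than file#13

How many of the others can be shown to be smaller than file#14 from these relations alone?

6

Directly below file#14: file#9, file#4, file#5.
One step further: file#13, file#6, file#11 (6 so far).
No other element is forced below file#14 by the given relations, so the count is 6.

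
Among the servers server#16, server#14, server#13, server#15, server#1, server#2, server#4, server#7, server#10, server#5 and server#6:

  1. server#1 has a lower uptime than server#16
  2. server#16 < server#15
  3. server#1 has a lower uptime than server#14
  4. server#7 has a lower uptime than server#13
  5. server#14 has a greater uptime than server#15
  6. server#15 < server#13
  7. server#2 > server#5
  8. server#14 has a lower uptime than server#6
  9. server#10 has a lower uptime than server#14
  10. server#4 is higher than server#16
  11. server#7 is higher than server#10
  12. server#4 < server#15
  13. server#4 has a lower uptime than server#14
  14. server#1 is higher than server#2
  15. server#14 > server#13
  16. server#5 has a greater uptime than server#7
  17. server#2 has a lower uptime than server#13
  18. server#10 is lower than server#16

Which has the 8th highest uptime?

server#2

Chaining the given pairs: server#10 < server#7 < server#5 < server#2 < server#1 < server#16 < server#4 < server#15 < server#13 < server#14 < server#6.
The 8th largest is server#2.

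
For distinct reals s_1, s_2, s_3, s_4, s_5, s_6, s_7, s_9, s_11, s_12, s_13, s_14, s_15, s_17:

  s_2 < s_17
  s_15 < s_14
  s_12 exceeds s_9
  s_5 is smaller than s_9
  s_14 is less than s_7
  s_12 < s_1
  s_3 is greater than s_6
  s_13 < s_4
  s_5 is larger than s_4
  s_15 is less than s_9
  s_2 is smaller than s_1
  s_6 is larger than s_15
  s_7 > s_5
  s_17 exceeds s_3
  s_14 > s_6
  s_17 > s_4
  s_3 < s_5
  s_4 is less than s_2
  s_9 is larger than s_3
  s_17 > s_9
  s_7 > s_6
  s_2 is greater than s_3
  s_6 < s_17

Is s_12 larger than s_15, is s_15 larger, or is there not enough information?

s_12

s_15 < s_6 < s_3 < s_5 < s_9 < s_12, by transitivity through s_6, s_3, s_5, s_9.
So s_12 is larger.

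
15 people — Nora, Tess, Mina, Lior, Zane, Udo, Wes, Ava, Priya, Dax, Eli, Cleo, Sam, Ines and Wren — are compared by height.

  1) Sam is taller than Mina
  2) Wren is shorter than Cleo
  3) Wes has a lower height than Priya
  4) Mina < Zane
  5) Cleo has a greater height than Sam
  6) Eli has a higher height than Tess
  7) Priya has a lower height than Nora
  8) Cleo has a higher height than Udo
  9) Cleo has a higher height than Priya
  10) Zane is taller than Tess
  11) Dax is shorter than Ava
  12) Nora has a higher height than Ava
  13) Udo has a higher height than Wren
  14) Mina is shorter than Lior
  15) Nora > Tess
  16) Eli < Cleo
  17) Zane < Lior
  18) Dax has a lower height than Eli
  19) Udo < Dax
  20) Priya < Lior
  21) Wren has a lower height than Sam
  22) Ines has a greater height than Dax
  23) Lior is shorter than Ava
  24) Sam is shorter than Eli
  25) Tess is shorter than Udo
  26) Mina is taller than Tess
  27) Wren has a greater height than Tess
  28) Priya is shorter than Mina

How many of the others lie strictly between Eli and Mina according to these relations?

1

Chaining upward from Mina reaches: Zane, Sam, Lior, Cleo, Ava, Nora.
Chaining downward from Eli reaches: Wes, Priya, Tess, Wren, Udo, Dax, Sam.
Strictly between Mina and Eli are those in both lists: Sam — 1 element.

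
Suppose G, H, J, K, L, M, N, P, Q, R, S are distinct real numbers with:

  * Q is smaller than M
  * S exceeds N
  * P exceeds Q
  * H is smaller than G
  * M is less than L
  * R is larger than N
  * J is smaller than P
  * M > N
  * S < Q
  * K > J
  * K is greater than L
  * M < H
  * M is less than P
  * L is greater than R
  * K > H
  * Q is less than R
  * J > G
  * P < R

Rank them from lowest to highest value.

N < S < Q < M < H < G < J < P < R < L < K

Nothing is placed below N, so it is least; from there N < S; S < Q; Q < M; M < H; H < G; G < J; J < P; P < R; R < L; L < K, each given directly.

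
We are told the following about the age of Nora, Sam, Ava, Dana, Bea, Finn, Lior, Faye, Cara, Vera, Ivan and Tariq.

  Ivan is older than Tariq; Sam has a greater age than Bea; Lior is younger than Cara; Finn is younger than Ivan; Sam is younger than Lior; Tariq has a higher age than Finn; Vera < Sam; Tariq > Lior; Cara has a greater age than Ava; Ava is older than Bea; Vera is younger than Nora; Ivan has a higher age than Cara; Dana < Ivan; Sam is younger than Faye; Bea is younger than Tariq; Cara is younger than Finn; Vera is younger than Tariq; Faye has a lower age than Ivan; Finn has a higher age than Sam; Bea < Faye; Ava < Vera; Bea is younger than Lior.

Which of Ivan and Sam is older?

Ivan

Following the relations from Sam: Sam < Lior < Cara < Finn < Tariq < Ivan.
So Sam < Ivan; Ivan is the older of the two.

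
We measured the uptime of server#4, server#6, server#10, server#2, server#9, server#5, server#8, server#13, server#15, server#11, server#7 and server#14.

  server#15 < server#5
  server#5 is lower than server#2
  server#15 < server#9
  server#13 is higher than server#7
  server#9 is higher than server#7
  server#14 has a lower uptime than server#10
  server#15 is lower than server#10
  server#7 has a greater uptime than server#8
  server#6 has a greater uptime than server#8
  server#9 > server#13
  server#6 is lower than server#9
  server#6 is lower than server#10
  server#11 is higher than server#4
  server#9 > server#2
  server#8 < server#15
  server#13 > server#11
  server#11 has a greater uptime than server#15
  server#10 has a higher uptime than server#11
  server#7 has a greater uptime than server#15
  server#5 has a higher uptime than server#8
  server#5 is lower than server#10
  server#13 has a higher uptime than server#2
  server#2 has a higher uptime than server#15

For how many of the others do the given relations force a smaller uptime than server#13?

The elements the relations force below server#13 are server#8, server#15, server#4, server#5, server#11, server#7, server#2 — no chain reaches any other.
That is 7.

7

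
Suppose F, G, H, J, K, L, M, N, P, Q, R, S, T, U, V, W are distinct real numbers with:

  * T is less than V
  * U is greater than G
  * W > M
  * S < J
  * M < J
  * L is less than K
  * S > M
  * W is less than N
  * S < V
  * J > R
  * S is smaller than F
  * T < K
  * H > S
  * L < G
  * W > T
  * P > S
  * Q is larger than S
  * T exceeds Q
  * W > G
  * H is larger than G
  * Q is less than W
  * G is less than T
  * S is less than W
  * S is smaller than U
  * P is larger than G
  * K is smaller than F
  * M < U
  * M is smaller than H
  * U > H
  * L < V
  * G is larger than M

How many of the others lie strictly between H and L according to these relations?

1

The relations place L below H. An element lies strictly between them when it is forced above L and also forced below H.
Above L: {G, T, W, K, P, V, N, F, U}. Below H: {M, S, G}.
Intersection: {G} — 1.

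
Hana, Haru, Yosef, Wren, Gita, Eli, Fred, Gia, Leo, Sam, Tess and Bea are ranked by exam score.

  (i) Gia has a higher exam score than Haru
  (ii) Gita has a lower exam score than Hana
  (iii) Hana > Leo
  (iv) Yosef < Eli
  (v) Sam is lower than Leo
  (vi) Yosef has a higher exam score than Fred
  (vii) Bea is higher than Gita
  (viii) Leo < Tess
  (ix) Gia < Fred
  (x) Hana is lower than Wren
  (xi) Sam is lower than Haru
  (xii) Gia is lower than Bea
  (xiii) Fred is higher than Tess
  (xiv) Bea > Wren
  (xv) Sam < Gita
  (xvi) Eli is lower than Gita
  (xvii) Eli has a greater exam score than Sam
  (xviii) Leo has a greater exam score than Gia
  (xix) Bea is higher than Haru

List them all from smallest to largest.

Each adjacent pair is fixed by a given relation: Sam < Haru; Haru < Gia; Gia < Leo; Leo < Tess; Tess < Fred; Fred < Yosef; Yosef < Eli; Eli < Gita; Gita < Hana; Hana < Wren; Wren < Bea. Chaining them end to end gives the full order.

Sam < Haru < Gia < Leo < Tess < Fred < Yosef < Eli < Gita < Hana < Wren < Bea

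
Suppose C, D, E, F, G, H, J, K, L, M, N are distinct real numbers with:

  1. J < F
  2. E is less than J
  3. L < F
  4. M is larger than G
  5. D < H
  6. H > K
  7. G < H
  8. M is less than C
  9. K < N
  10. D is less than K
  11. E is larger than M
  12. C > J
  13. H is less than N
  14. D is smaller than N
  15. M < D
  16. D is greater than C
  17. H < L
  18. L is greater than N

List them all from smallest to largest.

G < M < E < J < C < D < K < H < N < L < F

Each adjacent pair is fixed by a given relation: G < M; M < E; E < J; J < C; C < D; D < K; K < H; H < N; N < L; L < F. Chaining them end to end gives the full order.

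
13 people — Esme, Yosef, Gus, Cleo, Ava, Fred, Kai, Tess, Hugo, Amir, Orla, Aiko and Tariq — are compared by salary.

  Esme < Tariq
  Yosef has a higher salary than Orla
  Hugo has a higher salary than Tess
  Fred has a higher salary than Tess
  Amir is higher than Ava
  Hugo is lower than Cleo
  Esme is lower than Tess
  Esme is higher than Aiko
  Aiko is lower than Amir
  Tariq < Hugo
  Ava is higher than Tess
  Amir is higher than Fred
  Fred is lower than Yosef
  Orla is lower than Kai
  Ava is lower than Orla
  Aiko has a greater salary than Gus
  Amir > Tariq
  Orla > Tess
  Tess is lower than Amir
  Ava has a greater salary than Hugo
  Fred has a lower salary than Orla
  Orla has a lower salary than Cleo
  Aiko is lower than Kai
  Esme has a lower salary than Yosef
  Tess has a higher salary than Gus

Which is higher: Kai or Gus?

Kai

Gus < Aiko and Aiko < Esme give Gus < Esme.
With Esme < Tess: Gus < Aiko < Esme < Tess.
Then Tess < Hugo extends the chain to Hugo.
With Hugo < Ava: Gus < Aiko < Esme < Tess < Hugo < Ava.
Then Ava < Orla extends the chain to Orla.
With Orla < Kai: Gus < Aiko < Esme < Tess < Hugo < Ava < Orla < Kai.
So Gus < Kai; Kai is the higher of the two.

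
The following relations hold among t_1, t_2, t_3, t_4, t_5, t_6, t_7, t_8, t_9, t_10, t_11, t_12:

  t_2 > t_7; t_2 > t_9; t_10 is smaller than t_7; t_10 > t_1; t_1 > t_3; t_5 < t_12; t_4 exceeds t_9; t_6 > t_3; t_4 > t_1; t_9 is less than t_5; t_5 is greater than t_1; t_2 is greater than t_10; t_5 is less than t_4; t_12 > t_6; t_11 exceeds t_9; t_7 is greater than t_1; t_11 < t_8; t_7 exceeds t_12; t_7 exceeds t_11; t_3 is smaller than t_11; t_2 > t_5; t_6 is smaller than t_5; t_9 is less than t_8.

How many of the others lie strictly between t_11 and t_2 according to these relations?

The relations place t_11 below t_2. An element lies strictly between them when it is forced above t_11 and also forced below t_2.
Above t_11: {t_7, t_8}. Below t_2: {t_9, t_3, t_1, t_10, t_6, t_5, t_12, t_7}.
Intersection: {t_7} — 1.

1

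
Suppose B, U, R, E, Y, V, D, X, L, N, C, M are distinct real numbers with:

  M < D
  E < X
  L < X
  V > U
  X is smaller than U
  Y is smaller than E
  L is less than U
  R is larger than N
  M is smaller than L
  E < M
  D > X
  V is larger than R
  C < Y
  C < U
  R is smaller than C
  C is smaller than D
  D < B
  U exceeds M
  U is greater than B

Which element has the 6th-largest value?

L

Piecing the relations together gives one ordering: N < R < C < Y < E < M < L < X < D < B < U < V.
Counting 6 from the largest end gives L.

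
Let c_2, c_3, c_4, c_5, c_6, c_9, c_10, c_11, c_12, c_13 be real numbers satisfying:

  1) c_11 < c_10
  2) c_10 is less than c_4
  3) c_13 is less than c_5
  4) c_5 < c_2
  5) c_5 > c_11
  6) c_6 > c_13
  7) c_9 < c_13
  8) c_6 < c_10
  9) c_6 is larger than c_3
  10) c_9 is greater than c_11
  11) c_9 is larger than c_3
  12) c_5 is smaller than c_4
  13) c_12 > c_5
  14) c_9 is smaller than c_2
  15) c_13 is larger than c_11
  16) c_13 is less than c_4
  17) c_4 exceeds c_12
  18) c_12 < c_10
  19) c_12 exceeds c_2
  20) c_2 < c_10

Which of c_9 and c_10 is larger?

c_9 < c_13 < c_5 < c_2 < c_12 < c_10, by transitivity through c_13, c_5, c_2, c_12.
So c_9 < c_10; c_10 is the larger of the two.

c_10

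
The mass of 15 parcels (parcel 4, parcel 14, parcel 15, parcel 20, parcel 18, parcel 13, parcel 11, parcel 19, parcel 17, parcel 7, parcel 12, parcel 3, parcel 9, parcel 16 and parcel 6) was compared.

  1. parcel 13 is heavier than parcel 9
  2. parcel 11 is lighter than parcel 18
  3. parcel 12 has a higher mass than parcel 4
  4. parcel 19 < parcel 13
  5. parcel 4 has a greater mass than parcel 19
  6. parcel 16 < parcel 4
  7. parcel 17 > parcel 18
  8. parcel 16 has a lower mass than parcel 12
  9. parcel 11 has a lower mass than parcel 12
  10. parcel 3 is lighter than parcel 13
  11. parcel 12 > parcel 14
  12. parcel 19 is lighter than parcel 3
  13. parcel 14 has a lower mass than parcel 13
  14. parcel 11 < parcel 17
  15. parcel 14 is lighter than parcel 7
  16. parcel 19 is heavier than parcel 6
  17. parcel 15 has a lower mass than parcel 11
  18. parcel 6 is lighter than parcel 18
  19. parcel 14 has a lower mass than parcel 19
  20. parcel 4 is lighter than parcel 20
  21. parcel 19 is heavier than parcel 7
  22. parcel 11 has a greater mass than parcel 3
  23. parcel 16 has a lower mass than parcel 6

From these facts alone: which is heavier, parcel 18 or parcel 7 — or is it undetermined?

Link the given pairs in sequence: parcel 7 < parcel 19; parcel 19 < parcel 3; parcel 3 < parcel 11; parcel 11 < parcel 18.
Together: parcel 7 < parcel 19 < parcel 3 < parcel 11 < parcel 18.
So parcel 18 is heavier.

parcel 18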